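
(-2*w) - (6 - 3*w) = w - 6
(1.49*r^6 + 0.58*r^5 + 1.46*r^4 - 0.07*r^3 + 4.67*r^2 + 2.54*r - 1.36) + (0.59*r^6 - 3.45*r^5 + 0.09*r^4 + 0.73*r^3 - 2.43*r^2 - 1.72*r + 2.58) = 2.08*r^6 - 2.87*r^5 + 1.55*r^4 + 0.66*r^3 + 2.24*r^2 + 0.82*r + 1.22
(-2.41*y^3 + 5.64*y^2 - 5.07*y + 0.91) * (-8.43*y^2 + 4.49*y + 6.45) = 20.3163*y^5 - 58.3661*y^4 + 52.5192*y^3 + 5.9424*y^2 - 28.6156*y + 5.8695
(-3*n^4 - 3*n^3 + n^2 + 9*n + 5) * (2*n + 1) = -6*n^5 - 9*n^4 - n^3 + 19*n^2 + 19*n + 5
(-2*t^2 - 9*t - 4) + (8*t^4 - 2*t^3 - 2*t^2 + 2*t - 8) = 8*t^4 - 2*t^3 - 4*t^2 - 7*t - 12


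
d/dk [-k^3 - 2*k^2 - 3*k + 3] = -3*k^2 - 4*k - 3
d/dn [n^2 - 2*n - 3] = 2*n - 2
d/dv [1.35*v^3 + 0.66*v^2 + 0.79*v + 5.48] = 4.05*v^2 + 1.32*v + 0.79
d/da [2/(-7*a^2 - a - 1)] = 2*(14*a + 1)/(7*a^2 + a + 1)^2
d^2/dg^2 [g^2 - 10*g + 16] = 2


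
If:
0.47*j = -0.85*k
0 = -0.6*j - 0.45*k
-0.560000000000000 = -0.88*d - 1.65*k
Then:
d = 0.64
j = 0.00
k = 0.00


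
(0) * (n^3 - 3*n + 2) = 0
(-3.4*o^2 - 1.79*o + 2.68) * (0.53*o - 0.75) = -1.802*o^3 + 1.6013*o^2 + 2.7629*o - 2.01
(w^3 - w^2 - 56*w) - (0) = w^3 - w^2 - 56*w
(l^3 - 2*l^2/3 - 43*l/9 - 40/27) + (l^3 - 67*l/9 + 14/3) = 2*l^3 - 2*l^2/3 - 110*l/9 + 86/27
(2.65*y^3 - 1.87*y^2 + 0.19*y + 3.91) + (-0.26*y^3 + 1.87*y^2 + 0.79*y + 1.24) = 2.39*y^3 + 0.98*y + 5.15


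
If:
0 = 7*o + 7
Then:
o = -1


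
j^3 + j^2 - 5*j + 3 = (j - 1)^2*(j + 3)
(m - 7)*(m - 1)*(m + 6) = m^3 - 2*m^2 - 41*m + 42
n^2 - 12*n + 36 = (n - 6)^2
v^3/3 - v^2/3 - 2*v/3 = v*(v/3 + 1/3)*(v - 2)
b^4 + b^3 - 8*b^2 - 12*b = b*(b - 3)*(b + 2)^2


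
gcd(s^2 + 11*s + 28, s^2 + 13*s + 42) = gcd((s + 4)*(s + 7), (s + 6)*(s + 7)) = s + 7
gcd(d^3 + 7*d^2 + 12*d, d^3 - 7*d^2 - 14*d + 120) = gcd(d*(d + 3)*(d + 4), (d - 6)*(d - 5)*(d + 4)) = d + 4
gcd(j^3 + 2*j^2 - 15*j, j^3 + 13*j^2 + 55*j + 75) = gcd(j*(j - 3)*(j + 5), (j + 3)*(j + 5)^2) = j + 5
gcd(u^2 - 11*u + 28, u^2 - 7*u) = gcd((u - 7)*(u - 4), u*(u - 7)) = u - 7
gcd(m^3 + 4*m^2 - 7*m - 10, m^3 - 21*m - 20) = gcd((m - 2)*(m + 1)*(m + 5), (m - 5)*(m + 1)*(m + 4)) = m + 1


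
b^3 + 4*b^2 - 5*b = b*(b - 1)*(b + 5)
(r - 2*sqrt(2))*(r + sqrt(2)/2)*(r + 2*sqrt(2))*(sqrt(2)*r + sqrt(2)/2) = sqrt(2)*r^4 + sqrt(2)*r^3/2 + r^3 - 8*sqrt(2)*r^2 + r^2/2 - 8*r - 4*sqrt(2)*r - 4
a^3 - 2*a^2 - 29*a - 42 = (a - 7)*(a + 2)*(a + 3)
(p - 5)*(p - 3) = p^2 - 8*p + 15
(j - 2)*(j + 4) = j^2 + 2*j - 8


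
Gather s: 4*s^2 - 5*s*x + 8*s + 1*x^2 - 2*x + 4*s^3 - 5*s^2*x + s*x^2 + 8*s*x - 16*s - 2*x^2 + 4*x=4*s^3 + s^2*(4 - 5*x) + s*(x^2 + 3*x - 8) - x^2 + 2*x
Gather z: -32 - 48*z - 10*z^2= -10*z^2 - 48*z - 32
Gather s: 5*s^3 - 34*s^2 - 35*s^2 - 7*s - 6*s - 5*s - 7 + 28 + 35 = 5*s^3 - 69*s^2 - 18*s + 56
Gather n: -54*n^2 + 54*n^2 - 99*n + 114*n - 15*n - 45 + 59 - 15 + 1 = 0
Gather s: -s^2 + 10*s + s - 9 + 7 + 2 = -s^2 + 11*s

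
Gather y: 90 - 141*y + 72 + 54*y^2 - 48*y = 54*y^2 - 189*y + 162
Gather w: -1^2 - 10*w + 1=-10*w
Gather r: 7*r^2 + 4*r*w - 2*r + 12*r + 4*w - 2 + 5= 7*r^2 + r*(4*w + 10) + 4*w + 3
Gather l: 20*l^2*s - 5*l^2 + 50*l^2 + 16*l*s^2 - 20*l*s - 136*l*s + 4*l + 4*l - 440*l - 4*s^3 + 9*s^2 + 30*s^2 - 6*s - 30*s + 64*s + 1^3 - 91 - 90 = l^2*(20*s + 45) + l*(16*s^2 - 156*s - 432) - 4*s^3 + 39*s^2 + 28*s - 180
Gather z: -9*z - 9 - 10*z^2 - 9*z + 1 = -10*z^2 - 18*z - 8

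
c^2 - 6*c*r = c*(c - 6*r)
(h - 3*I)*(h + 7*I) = h^2 + 4*I*h + 21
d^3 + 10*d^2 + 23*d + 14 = (d + 1)*(d + 2)*(d + 7)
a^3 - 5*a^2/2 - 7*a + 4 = (a - 4)*(a - 1/2)*(a + 2)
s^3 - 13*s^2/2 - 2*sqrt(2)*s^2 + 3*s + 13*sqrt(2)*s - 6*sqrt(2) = (s - 6)*(s - 1/2)*(s - 2*sqrt(2))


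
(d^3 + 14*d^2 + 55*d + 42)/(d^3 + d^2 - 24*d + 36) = (d^2 + 8*d + 7)/(d^2 - 5*d + 6)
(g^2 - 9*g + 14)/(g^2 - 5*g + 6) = (g - 7)/(g - 3)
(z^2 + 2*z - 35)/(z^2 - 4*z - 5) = (z + 7)/(z + 1)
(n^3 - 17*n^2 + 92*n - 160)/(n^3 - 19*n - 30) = (n^2 - 12*n + 32)/(n^2 + 5*n + 6)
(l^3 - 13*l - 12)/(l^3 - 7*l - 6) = (l^2 - l - 12)/(l^2 - l - 6)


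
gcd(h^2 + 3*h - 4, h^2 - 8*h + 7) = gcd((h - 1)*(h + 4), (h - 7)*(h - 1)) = h - 1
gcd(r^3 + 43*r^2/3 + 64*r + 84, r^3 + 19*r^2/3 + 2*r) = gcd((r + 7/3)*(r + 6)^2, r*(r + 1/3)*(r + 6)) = r + 6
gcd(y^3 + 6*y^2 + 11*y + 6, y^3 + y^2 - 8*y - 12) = y + 2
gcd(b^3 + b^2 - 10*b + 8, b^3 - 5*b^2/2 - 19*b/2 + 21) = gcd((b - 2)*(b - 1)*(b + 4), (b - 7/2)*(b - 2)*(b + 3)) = b - 2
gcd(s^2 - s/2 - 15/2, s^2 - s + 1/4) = 1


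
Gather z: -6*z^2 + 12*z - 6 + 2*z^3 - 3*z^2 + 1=2*z^3 - 9*z^2 + 12*z - 5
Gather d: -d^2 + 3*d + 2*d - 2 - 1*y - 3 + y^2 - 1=-d^2 + 5*d + y^2 - y - 6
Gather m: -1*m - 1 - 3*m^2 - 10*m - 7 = -3*m^2 - 11*m - 8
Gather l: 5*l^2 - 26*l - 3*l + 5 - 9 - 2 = 5*l^2 - 29*l - 6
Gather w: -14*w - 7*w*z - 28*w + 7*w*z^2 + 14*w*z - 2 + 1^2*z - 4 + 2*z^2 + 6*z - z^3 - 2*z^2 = w*(7*z^2 + 7*z - 42) - z^3 + 7*z - 6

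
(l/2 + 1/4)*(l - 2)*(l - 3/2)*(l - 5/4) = l^4/2 - 17*l^3/8 + 5*l^2/2 - l/32 - 15/16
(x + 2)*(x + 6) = x^2 + 8*x + 12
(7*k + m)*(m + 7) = 7*k*m + 49*k + m^2 + 7*m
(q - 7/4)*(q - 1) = q^2 - 11*q/4 + 7/4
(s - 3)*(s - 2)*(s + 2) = s^3 - 3*s^2 - 4*s + 12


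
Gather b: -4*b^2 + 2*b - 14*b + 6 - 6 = -4*b^2 - 12*b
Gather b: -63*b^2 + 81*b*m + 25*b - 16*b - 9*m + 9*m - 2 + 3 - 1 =-63*b^2 + b*(81*m + 9)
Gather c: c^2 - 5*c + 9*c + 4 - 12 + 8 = c^2 + 4*c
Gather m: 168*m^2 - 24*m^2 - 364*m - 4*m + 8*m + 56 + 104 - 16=144*m^2 - 360*m + 144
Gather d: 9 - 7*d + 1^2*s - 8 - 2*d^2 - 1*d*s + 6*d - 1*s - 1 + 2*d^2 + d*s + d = 0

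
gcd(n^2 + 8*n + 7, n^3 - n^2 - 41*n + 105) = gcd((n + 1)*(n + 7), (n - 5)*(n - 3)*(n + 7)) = n + 7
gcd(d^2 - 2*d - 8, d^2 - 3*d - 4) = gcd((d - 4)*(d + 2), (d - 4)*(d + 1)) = d - 4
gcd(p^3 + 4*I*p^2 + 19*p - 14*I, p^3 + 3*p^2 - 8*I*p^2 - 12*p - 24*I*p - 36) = p - 2*I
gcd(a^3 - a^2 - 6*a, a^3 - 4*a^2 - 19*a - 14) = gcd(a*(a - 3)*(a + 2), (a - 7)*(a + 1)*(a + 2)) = a + 2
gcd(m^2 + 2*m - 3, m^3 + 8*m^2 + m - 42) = m + 3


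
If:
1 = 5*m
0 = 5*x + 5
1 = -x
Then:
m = 1/5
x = -1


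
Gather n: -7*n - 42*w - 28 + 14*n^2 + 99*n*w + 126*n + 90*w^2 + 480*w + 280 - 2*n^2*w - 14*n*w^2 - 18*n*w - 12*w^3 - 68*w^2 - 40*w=n^2*(14 - 2*w) + n*(-14*w^2 + 81*w + 119) - 12*w^3 + 22*w^2 + 398*w + 252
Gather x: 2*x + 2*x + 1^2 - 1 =4*x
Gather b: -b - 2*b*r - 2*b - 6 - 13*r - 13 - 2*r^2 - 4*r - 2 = b*(-2*r - 3) - 2*r^2 - 17*r - 21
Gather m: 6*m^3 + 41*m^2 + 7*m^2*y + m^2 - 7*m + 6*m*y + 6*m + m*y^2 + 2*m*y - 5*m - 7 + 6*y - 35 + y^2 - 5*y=6*m^3 + m^2*(7*y + 42) + m*(y^2 + 8*y - 6) + y^2 + y - 42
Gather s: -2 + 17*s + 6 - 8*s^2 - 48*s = -8*s^2 - 31*s + 4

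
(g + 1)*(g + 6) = g^2 + 7*g + 6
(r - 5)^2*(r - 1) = r^3 - 11*r^2 + 35*r - 25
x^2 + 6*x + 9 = (x + 3)^2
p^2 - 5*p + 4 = (p - 4)*(p - 1)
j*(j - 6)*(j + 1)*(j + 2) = j^4 - 3*j^3 - 16*j^2 - 12*j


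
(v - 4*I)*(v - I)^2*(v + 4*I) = v^4 - 2*I*v^3 + 15*v^2 - 32*I*v - 16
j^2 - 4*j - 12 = (j - 6)*(j + 2)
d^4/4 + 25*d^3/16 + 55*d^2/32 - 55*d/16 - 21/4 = (d/4 + 1)*(d - 3/2)*(d + 7/4)*(d + 2)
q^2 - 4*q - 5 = (q - 5)*(q + 1)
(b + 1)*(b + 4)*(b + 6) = b^3 + 11*b^2 + 34*b + 24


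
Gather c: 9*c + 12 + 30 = 9*c + 42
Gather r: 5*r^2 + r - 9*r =5*r^2 - 8*r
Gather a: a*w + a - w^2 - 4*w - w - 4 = a*(w + 1) - w^2 - 5*w - 4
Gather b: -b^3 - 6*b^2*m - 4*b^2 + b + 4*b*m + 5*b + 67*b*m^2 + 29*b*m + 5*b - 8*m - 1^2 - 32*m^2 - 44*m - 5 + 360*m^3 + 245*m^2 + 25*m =-b^3 + b^2*(-6*m - 4) + b*(67*m^2 + 33*m + 11) + 360*m^3 + 213*m^2 - 27*m - 6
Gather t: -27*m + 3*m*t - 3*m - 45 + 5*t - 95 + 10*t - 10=-30*m + t*(3*m + 15) - 150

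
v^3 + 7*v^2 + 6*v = v*(v + 1)*(v + 6)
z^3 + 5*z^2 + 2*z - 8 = (z - 1)*(z + 2)*(z + 4)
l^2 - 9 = (l - 3)*(l + 3)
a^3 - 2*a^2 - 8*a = a*(a - 4)*(a + 2)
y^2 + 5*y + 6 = (y + 2)*(y + 3)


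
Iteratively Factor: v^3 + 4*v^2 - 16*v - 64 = (v + 4)*(v^2 - 16) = (v + 4)^2*(v - 4)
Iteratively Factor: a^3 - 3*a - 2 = (a - 2)*(a^2 + 2*a + 1) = (a - 2)*(a + 1)*(a + 1)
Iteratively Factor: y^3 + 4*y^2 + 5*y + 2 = (y + 1)*(y^2 + 3*y + 2) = (y + 1)^2*(y + 2)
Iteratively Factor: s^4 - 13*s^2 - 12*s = (s + 3)*(s^3 - 3*s^2 - 4*s) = s*(s + 3)*(s^2 - 3*s - 4) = s*(s - 4)*(s + 3)*(s + 1)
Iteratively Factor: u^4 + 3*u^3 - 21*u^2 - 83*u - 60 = (u + 1)*(u^3 + 2*u^2 - 23*u - 60) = (u + 1)*(u + 4)*(u^2 - 2*u - 15) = (u + 1)*(u + 3)*(u + 4)*(u - 5)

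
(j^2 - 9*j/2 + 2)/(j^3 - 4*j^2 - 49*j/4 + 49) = 2*(2*j - 1)/(4*j^2 - 49)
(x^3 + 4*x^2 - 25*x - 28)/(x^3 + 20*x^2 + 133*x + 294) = (x^2 - 3*x - 4)/(x^2 + 13*x + 42)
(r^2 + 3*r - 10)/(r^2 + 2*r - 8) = (r + 5)/(r + 4)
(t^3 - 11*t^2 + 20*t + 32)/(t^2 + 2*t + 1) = (t^2 - 12*t + 32)/(t + 1)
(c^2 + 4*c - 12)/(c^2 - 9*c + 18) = (c^2 + 4*c - 12)/(c^2 - 9*c + 18)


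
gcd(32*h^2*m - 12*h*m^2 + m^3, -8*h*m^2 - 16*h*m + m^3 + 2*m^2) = 8*h*m - m^2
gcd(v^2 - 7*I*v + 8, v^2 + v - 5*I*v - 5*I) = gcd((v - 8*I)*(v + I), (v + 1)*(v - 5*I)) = 1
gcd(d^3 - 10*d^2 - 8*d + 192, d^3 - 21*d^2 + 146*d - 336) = d^2 - 14*d + 48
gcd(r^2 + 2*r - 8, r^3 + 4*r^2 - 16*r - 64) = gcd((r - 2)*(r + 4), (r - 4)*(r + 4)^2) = r + 4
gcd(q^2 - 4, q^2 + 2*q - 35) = 1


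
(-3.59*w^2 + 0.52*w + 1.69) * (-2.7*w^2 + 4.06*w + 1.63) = 9.693*w^4 - 15.9794*w^3 - 8.3035*w^2 + 7.709*w + 2.7547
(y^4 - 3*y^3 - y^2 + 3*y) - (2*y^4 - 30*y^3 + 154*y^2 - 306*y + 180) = -y^4 + 27*y^3 - 155*y^2 + 309*y - 180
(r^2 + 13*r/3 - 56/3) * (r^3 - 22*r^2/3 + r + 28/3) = r^5 - 3*r^4 - 445*r^3/9 + 1355*r^2/9 + 196*r/9 - 1568/9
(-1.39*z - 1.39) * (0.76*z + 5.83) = -1.0564*z^2 - 9.1601*z - 8.1037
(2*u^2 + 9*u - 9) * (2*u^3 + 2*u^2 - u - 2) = 4*u^5 + 22*u^4 - 2*u^3 - 31*u^2 - 9*u + 18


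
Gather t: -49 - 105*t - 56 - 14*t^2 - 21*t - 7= -14*t^2 - 126*t - 112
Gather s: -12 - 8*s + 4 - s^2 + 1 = -s^2 - 8*s - 7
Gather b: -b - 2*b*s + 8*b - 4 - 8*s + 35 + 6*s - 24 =b*(7 - 2*s) - 2*s + 7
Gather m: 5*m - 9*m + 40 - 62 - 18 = -4*m - 40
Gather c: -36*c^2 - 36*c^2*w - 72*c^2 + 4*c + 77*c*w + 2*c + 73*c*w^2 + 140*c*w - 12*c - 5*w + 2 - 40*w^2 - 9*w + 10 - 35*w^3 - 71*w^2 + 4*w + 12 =c^2*(-36*w - 108) + c*(73*w^2 + 217*w - 6) - 35*w^3 - 111*w^2 - 10*w + 24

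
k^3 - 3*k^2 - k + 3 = (k - 3)*(k - 1)*(k + 1)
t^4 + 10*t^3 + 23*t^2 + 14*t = t*(t + 1)*(t + 2)*(t + 7)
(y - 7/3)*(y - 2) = y^2 - 13*y/3 + 14/3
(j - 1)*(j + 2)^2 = j^3 + 3*j^2 - 4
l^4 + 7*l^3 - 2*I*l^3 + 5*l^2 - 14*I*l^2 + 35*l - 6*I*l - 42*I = (l + 7)*(l - 3*I)*(l - I)*(l + 2*I)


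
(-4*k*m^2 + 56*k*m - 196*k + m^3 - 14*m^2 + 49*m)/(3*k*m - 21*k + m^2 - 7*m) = (-4*k*m + 28*k + m^2 - 7*m)/(3*k + m)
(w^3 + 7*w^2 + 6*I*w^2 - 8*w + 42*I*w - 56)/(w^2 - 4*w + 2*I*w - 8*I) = (w^2 + w*(7 + 4*I) + 28*I)/(w - 4)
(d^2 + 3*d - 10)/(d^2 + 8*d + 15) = (d - 2)/(d + 3)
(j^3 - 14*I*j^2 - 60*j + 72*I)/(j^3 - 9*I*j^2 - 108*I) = (j - 2*I)/(j + 3*I)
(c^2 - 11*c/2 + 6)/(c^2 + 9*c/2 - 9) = (c - 4)/(c + 6)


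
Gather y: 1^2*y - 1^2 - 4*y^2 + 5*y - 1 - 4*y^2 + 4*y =-8*y^2 + 10*y - 2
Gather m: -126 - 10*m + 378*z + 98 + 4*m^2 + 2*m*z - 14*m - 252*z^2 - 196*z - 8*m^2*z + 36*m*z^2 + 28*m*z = m^2*(4 - 8*z) + m*(36*z^2 + 30*z - 24) - 252*z^2 + 182*z - 28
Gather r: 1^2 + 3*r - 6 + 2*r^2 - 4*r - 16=2*r^2 - r - 21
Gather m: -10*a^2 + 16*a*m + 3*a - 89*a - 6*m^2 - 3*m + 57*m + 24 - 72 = -10*a^2 - 86*a - 6*m^2 + m*(16*a + 54) - 48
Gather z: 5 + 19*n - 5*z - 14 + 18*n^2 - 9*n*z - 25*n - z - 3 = 18*n^2 - 6*n + z*(-9*n - 6) - 12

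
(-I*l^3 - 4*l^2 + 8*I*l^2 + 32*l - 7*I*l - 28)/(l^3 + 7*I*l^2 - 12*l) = (-I*l^3 + l^2*(-4 + 8*I) + l*(32 - 7*I) - 28)/(l*(l^2 + 7*I*l - 12))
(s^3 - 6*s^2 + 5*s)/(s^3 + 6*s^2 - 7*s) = (s - 5)/(s + 7)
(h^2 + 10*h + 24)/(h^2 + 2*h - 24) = (h + 4)/(h - 4)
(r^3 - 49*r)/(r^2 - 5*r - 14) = r*(r + 7)/(r + 2)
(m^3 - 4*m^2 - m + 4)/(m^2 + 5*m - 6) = (m^2 - 3*m - 4)/(m + 6)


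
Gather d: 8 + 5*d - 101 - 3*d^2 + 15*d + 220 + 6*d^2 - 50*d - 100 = 3*d^2 - 30*d + 27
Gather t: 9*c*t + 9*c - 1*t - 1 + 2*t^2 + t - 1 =9*c*t + 9*c + 2*t^2 - 2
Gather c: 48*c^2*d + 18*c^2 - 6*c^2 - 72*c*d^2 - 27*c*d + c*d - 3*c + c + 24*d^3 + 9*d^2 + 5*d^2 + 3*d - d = c^2*(48*d + 12) + c*(-72*d^2 - 26*d - 2) + 24*d^3 + 14*d^2 + 2*d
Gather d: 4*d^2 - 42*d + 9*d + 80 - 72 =4*d^2 - 33*d + 8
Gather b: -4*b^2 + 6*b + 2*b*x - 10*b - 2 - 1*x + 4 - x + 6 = -4*b^2 + b*(2*x - 4) - 2*x + 8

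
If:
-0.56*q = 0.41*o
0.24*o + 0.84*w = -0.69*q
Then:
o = 3.16767676767677*w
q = -2.31919191919192*w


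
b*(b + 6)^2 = b^3 + 12*b^2 + 36*b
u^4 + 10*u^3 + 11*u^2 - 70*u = u*(u - 2)*(u + 5)*(u + 7)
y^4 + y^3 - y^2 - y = y*(y - 1)*(y + 1)^2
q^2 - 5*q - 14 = (q - 7)*(q + 2)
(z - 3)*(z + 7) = z^2 + 4*z - 21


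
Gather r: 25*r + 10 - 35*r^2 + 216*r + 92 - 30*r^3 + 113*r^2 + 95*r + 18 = -30*r^3 + 78*r^2 + 336*r + 120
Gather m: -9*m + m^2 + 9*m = m^2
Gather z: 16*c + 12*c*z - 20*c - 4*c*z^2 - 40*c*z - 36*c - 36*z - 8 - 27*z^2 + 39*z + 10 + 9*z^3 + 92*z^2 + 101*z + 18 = -40*c + 9*z^3 + z^2*(65 - 4*c) + z*(104 - 28*c) + 20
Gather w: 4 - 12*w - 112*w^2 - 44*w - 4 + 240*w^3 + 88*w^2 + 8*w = 240*w^3 - 24*w^2 - 48*w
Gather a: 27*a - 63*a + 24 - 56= -36*a - 32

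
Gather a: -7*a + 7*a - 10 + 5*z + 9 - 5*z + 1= 0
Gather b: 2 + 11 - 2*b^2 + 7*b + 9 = -2*b^2 + 7*b + 22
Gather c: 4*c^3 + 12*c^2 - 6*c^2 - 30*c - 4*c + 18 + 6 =4*c^3 + 6*c^2 - 34*c + 24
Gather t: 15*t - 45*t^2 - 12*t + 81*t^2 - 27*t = 36*t^2 - 24*t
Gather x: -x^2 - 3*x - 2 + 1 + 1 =-x^2 - 3*x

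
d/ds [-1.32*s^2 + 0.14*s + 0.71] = 0.14 - 2.64*s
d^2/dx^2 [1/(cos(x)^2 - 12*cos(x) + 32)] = (-4*sin(x)^4 + 18*sin(x)^2 - 429*cos(x) + 9*cos(3*x) + 210)/((cos(x) - 8)^3*(cos(x) - 4)^3)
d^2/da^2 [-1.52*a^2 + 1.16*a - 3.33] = -3.04000000000000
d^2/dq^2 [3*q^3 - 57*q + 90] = 18*q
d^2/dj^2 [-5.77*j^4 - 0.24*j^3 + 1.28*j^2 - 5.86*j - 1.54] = -69.24*j^2 - 1.44*j + 2.56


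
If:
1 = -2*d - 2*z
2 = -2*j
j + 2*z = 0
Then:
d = -1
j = -1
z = 1/2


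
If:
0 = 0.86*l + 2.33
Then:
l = -2.71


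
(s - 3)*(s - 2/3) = s^2 - 11*s/3 + 2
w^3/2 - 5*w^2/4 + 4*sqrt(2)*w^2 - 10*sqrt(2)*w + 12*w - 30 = (w/2 + sqrt(2))*(w - 5/2)*(w + 6*sqrt(2))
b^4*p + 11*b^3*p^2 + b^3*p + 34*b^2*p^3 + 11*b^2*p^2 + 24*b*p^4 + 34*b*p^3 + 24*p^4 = (b + p)*(b + 4*p)*(b + 6*p)*(b*p + p)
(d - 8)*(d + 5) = d^2 - 3*d - 40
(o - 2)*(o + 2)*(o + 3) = o^3 + 3*o^2 - 4*o - 12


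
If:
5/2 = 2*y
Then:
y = 5/4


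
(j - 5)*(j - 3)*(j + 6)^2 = j^4 + 4*j^3 - 45*j^2 - 108*j + 540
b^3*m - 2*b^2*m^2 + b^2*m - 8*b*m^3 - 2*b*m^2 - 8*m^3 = (b - 4*m)*(b + 2*m)*(b*m + m)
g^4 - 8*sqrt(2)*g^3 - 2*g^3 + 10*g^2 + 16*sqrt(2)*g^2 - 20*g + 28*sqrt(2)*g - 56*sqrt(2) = (g - 2)*(g - 7*sqrt(2))*(g - 2*sqrt(2))*(g + sqrt(2))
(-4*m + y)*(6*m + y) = -24*m^2 + 2*m*y + y^2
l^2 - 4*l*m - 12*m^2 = (l - 6*m)*(l + 2*m)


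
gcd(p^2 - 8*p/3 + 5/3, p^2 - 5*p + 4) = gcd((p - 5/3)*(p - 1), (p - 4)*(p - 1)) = p - 1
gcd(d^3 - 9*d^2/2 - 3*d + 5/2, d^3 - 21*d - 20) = d^2 - 4*d - 5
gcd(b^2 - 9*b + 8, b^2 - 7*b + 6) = b - 1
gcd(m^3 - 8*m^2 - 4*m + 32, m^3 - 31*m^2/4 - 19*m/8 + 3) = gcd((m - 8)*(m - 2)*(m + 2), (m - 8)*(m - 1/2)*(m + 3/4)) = m - 8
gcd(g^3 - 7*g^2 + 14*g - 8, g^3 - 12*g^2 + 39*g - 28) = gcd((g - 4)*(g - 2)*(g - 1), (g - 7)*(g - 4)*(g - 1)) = g^2 - 5*g + 4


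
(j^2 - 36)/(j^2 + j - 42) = (j + 6)/(j + 7)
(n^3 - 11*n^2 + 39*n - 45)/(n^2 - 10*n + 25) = (n^2 - 6*n + 9)/(n - 5)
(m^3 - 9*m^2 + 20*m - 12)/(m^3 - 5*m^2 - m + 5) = (m^2 - 8*m + 12)/(m^2 - 4*m - 5)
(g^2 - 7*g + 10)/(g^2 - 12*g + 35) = (g - 2)/(g - 7)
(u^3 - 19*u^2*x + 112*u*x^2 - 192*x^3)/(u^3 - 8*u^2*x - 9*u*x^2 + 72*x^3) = (u - 8*x)/(u + 3*x)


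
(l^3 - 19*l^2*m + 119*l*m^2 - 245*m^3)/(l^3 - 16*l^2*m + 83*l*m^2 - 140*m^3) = (l - 7*m)/(l - 4*m)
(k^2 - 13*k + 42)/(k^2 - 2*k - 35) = (k - 6)/(k + 5)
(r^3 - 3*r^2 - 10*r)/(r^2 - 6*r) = (r^2 - 3*r - 10)/(r - 6)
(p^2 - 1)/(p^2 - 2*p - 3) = (p - 1)/(p - 3)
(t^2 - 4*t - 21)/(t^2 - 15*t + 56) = (t + 3)/(t - 8)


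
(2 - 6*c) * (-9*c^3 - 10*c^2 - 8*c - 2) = 54*c^4 + 42*c^3 + 28*c^2 - 4*c - 4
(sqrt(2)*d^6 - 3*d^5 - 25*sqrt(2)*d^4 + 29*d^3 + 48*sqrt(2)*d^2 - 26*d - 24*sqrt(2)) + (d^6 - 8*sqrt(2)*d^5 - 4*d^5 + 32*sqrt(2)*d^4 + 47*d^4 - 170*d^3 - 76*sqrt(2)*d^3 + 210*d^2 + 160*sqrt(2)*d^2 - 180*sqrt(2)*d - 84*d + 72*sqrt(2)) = d^6 + sqrt(2)*d^6 - 8*sqrt(2)*d^5 - 7*d^5 + 7*sqrt(2)*d^4 + 47*d^4 - 141*d^3 - 76*sqrt(2)*d^3 + 210*d^2 + 208*sqrt(2)*d^2 - 180*sqrt(2)*d - 110*d + 48*sqrt(2)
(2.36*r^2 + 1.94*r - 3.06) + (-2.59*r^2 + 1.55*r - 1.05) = -0.23*r^2 + 3.49*r - 4.11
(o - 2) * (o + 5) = o^2 + 3*o - 10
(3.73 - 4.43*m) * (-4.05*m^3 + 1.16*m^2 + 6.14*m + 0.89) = 17.9415*m^4 - 20.2453*m^3 - 22.8734*m^2 + 18.9595*m + 3.3197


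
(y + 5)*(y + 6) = y^2 + 11*y + 30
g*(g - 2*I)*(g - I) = g^3 - 3*I*g^2 - 2*g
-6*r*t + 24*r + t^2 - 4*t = (-6*r + t)*(t - 4)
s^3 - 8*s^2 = s^2*(s - 8)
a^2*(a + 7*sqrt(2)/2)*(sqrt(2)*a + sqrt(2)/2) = sqrt(2)*a^4 + sqrt(2)*a^3/2 + 7*a^3 + 7*a^2/2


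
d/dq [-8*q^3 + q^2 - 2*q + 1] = -24*q^2 + 2*q - 2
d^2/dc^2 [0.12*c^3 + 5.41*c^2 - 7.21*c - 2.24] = 0.72*c + 10.82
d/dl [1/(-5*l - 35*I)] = 1/(5*(l + 7*I)^2)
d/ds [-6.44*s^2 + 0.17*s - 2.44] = 0.17 - 12.88*s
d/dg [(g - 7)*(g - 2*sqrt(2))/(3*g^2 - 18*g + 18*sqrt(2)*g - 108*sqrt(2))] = (g^2 + 8*sqrt(2)*g^2 - 100*sqrt(2)*g - 24 + 336*sqrt(2))/(3*(g^4 - 12*g^3 + 12*sqrt(2)*g^3 - 144*sqrt(2)*g^2 + 108*g^2 - 864*g + 432*sqrt(2)*g + 2592))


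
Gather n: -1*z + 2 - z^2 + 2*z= -z^2 + z + 2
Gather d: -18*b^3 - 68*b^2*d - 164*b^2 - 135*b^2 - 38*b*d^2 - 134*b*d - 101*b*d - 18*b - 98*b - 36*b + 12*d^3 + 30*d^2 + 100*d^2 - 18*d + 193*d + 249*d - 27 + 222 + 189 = -18*b^3 - 299*b^2 - 152*b + 12*d^3 + d^2*(130 - 38*b) + d*(-68*b^2 - 235*b + 424) + 384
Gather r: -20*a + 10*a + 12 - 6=6 - 10*a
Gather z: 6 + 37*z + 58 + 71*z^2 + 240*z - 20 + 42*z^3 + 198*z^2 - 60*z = 42*z^3 + 269*z^2 + 217*z + 44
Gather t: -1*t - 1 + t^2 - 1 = t^2 - t - 2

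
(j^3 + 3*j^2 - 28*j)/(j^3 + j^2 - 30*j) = (j^2 + 3*j - 28)/(j^2 + j - 30)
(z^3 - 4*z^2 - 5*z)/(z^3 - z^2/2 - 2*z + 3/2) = 2*z*(z^2 - 4*z - 5)/(2*z^3 - z^2 - 4*z + 3)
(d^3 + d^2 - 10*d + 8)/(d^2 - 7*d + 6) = (d^2 + 2*d - 8)/(d - 6)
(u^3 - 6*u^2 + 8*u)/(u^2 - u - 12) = u*(u - 2)/(u + 3)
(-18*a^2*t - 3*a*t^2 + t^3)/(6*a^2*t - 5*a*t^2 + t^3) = (-18*a^2 - 3*a*t + t^2)/(6*a^2 - 5*a*t + t^2)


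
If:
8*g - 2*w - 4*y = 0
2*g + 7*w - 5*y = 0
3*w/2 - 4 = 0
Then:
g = 19/6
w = 8/3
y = 5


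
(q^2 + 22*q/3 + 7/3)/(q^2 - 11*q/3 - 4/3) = (q + 7)/(q - 4)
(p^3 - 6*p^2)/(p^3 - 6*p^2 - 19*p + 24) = p^2*(p - 6)/(p^3 - 6*p^2 - 19*p + 24)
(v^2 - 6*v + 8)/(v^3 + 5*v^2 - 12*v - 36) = (v^2 - 6*v + 8)/(v^3 + 5*v^2 - 12*v - 36)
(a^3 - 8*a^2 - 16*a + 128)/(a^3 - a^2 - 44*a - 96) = (a - 4)/(a + 3)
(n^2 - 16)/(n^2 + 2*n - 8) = (n - 4)/(n - 2)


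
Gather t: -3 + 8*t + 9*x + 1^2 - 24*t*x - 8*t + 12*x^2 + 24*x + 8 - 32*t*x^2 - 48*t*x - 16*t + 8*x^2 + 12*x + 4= t*(-32*x^2 - 72*x - 16) + 20*x^2 + 45*x + 10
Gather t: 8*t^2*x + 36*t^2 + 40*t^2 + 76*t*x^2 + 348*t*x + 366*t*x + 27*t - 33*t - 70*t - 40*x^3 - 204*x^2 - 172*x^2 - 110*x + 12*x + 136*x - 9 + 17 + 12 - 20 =t^2*(8*x + 76) + t*(76*x^2 + 714*x - 76) - 40*x^3 - 376*x^2 + 38*x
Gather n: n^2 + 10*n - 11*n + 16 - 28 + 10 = n^2 - n - 2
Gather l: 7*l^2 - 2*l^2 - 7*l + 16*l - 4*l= 5*l^2 + 5*l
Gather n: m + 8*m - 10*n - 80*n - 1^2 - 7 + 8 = 9*m - 90*n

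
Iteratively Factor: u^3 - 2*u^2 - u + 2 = (u - 1)*(u^2 - u - 2) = (u - 1)*(u + 1)*(u - 2)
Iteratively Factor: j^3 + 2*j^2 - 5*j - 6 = (j - 2)*(j^2 + 4*j + 3) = (j - 2)*(j + 1)*(j + 3)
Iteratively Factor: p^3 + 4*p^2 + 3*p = (p + 3)*(p^2 + p) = p*(p + 3)*(p + 1)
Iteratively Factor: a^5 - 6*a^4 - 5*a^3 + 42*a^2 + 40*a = (a + 1)*(a^4 - 7*a^3 + 2*a^2 + 40*a) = (a + 1)*(a + 2)*(a^3 - 9*a^2 + 20*a) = a*(a + 1)*(a + 2)*(a^2 - 9*a + 20) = a*(a - 5)*(a + 1)*(a + 2)*(a - 4)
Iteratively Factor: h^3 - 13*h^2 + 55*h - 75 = (h - 5)*(h^2 - 8*h + 15) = (h - 5)*(h - 3)*(h - 5)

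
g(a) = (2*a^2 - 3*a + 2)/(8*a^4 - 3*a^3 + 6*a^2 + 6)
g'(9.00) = 0.00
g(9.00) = 0.00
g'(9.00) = 0.00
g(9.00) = 0.00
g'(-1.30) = 0.27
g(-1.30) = 0.20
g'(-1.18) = 0.32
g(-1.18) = 0.24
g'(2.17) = -0.02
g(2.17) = 0.03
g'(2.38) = -0.01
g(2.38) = 0.02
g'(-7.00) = 0.00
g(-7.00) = 0.01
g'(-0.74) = 0.39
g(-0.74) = 0.41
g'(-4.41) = 0.01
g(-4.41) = 0.02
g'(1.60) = -0.02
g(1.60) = 0.04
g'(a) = (4*a - 3)/(8*a^4 - 3*a^3 + 6*a^2 + 6) + (2*a^2 - 3*a + 2)*(-32*a^3 + 9*a^2 - 12*a)/(8*a^4 - 3*a^3 + 6*a^2 + 6)^2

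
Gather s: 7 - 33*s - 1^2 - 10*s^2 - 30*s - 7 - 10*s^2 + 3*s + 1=-20*s^2 - 60*s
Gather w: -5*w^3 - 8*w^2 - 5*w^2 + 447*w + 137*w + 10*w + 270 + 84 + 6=-5*w^3 - 13*w^2 + 594*w + 360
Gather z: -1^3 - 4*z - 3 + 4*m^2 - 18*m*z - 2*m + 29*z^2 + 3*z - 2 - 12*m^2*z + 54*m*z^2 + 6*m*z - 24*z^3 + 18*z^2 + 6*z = 4*m^2 - 2*m - 24*z^3 + z^2*(54*m + 47) + z*(-12*m^2 - 12*m + 5) - 6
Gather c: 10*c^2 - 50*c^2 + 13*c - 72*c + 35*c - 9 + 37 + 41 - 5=-40*c^2 - 24*c + 64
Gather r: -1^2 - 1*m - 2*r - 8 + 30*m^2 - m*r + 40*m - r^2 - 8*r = 30*m^2 + 39*m - r^2 + r*(-m - 10) - 9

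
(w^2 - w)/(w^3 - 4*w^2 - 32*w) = (1 - w)/(-w^2 + 4*w + 32)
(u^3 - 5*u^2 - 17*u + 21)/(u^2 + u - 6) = (u^2 - 8*u + 7)/(u - 2)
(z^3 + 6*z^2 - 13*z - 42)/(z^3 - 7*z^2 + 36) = (z + 7)/(z - 6)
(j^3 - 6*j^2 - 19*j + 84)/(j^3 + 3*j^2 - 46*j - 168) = (j - 3)/(j + 6)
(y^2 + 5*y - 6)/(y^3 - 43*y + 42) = (y + 6)/(y^2 + y - 42)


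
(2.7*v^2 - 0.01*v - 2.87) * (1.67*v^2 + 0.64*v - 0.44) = 4.509*v^4 + 1.7113*v^3 - 5.9873*v^2 - 1.8324*v + 1.2628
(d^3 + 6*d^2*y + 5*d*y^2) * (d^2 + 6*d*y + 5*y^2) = d^5 + 12*d^4*y + 46*d^3*y^2 + 60*d^2*y^3 + 25*d*y^4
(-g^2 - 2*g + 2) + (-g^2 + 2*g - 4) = -2*g^2 - 2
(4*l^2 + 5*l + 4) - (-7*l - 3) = 4*l^2 + 12*l + 7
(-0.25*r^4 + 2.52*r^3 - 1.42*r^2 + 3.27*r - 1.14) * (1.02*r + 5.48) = -0.255*r^5 + 1.2004*r^4 + 12.3612*r^3 - 4.4462*r^2 + 16.7568*r - 6.2472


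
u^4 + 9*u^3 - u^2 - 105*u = u*(u - 3)*(u + 5)*(u + 7)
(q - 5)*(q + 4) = q^2 - q - 20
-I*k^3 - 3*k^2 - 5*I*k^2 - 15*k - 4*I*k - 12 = (k + 4)*(k - 3*I)*(-I*k - I)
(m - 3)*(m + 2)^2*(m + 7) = m^4 + 8*m^3 - m^2 - 68*m - 84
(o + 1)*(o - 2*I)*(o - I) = o^3 + o^2 - 3*I*o^2 - 2*o - 3*I*o - 2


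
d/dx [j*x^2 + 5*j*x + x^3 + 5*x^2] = 2*j*x + 5*j + 3*x^2 + 10*x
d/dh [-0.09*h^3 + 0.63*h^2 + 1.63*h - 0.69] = -0.27*h^2 + 1.26*h + 1.63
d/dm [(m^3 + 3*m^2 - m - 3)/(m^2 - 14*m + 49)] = (m^3 - 21*m^2 - 41*m + 13)/(m^3 - 21*m^2 + 147*m - 343)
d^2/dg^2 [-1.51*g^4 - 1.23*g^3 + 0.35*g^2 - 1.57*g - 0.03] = -18.12*g^2 - 7.38*g + 0.7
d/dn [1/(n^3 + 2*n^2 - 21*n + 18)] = (-3*n^2 - 4*n + 21)/(n^3 + 2*n^2 - 21*n + 18)^2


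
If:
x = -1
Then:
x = -1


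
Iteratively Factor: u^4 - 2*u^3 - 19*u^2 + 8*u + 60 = (u - 5)*(u^3 + 3*u^2 - 4*u - 12) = (u - 5)*(u + 2)*(u^2 + u - 6) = (u - 5)*(u + 2)*(u + 3)*(u - 2)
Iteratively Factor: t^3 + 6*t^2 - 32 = (t + 4)*(t^2 + 2*t - 8) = (t - 2)*(t + 4)*(t + 4)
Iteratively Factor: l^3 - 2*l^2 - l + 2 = (l - 2)*(l^2 - 1) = (l - 2)*(l - 1)*(l + 1)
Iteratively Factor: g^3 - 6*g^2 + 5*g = (g - 1)*(g^2 - 5*g) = g*(g - 1)*(g - 5)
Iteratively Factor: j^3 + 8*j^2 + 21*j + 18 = (j + 2)*(j^2 + 6*j + 9) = (j + 2)*(j + 3)*(j + 3)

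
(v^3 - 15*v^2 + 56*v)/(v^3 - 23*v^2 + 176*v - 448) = v/(v - 8)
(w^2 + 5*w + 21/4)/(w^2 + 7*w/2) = (w + 3/2)/w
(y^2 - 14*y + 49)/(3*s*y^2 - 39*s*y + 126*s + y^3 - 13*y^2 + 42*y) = (y - 7)/(3*s*y - 18*s + y^2 - 6*y)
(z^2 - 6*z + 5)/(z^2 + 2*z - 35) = (z - 1)/(z + 7)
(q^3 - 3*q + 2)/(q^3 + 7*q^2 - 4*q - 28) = (q^2 - 2*q + 1)/(q^2 + 5*q - 14)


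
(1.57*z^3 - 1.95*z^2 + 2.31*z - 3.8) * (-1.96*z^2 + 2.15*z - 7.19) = -3.0772*z^5 + 7.1975*z^4 - 20.0084*z^3 + 26.435*z^2 - 24.7789*z + 27.322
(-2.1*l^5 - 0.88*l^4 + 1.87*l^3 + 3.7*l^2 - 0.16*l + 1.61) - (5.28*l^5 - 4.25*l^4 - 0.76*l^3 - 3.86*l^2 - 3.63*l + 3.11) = -7.38*l^5 + 3.37*l^4 + 2.63*l^3 + 7.56*l^2 + 3.47*l - 1.5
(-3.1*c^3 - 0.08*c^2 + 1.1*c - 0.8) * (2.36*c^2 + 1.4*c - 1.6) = -7.316*c^5 - 4.5288*c^4 + 7.444*c^3 - 0.22*c^2 - 2.88*c + 1.28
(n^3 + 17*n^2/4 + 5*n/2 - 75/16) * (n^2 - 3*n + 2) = n^5 + 5*n^4/4 - 33*n^3/4 - 59*n^2/16 + 305*n/16 - 75/8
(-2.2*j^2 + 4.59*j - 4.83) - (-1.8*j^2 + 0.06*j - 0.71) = -0.4*j^2 + 4.53*j - 4.12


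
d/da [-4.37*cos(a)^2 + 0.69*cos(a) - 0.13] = (8.74*cos(a) - 0.69)*sin(a)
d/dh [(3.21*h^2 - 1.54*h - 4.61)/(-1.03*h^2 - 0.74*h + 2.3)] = (-3.9616*h^2 + 5.2694*h - 6.9534)/(1.0609*h^4 + 1.5244*h^3 - 4.1904*h^2 - 3.404*h + 5.29)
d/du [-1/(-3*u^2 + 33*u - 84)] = (11 - 2*u)/(3*(u^2 - 11*u + 28)^2)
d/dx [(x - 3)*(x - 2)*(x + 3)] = 3*x^2 - 4*x - 9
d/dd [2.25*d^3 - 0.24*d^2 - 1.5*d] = 6.75*d^2 - 0.48*d - 1.5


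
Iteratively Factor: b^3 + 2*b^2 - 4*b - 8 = (b + 2)*(b^2 - 4) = (b + 2)^2*(b - 2)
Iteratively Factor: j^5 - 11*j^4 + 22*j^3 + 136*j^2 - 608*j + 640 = (j - 5)*(j^4 - 6*j^3 - 8*j^2 + 96*j - 128) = (j - 5)*(j - 4)*(j^3 - 2*j^2 - 16*j + 32) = (j - 5)*(j - 4)^2*(j^2 + 2*j - 8) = (j - 5)*(j - 4)^2*(j - 2)*(j + 4)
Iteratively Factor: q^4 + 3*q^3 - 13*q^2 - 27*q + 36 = (q + 3)*(q^3 - 13*q + 12) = (q - 1)*(q + 3)*(q^2 + q - 12) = (q - 1)*(q + 3)*(q + 4)*(q - 3)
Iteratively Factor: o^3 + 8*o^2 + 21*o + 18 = (o + 3)*(o^2 + 5*o + 6) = (o + 3)^2*(o + 2)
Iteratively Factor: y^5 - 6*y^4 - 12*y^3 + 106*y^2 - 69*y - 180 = (y + 1)*(y^4 - 7*y^3 - 5*y^2 + 111*y - 180) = (y + 1)*(y + 4)*(y^3 - 11*y^2 + 39*y - 45) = (y - 3)*(y + 1)*(y + 4)*(y^2 - 8*y + 15) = (y - 3)^2*(y + 1)*(y + 4)*(y - 5)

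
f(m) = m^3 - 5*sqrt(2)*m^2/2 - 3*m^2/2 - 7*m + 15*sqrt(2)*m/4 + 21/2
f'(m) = 3*m^2 - 5*sqrt(2)*m - 3*m - 7 + 15*sqrt(2)/4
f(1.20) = 2.94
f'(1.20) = -9.46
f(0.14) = 10.17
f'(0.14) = -3.05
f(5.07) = 2.78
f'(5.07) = 24.36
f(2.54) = -9.91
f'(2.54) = -7.92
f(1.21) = 2.85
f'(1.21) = -9.49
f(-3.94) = -122.15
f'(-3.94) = 84.55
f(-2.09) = -17.08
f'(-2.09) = 32.46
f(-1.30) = 2.00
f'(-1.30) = 16.47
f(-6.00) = -376.60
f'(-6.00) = 166.73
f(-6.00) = -376.60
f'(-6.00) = 166.73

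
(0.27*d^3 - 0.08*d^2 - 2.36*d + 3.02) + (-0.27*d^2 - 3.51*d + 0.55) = 0.27*d^3 - 0.35*d^2 - 5.87*d + 3.57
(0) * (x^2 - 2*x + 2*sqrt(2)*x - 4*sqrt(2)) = 0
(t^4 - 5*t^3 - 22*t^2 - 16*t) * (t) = t^5 - 5*t^4 - 22*t^3 - 16*t^2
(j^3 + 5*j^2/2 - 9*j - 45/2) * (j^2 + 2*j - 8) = j^5 + 9*j^4/2 - 12*j^3 - 121*j^2/2 + 27*j + 180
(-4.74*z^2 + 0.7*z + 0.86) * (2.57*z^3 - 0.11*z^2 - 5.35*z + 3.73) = -12.1818*z^5 + 2.3204*z^4 + 27.4922*z^3 - 21.5198*z^2 - 1.99*z + 3.2078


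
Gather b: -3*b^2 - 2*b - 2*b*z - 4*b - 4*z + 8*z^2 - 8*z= -3*b^2 + b*(-2*z - 6) + 8*z^2 - 12*z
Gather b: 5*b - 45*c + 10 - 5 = 5*b - 45*c + 5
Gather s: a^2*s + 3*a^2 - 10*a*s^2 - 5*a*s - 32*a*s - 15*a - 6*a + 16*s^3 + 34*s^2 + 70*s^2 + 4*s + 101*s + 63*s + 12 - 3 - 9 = 3*a^2 - 21*a + 16*s^3 + s^2*(104 - 10*a) + s*(a^2 - 37*a + 168)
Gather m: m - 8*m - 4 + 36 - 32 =-7*m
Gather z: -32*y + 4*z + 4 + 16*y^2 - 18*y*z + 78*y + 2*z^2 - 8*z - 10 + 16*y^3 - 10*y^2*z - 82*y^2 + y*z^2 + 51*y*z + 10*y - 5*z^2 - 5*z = 16*y^3 - 66*y^2 + 56*y + z^2*(y - 3) + z*(-10*y^2 + 33*y - 9) - 6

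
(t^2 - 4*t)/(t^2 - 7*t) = (t - 4)/(t - 7)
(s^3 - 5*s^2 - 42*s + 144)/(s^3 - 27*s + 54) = (s - 8)/(s - 3)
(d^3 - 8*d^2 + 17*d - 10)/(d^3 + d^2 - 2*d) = (d^2 - 7*d + 10)/(d*(d + 2))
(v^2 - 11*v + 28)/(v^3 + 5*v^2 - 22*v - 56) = (v - 7)/(v^2 + 9*v + 14)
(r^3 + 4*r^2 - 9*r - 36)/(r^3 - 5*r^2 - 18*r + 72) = (r + 3)/(r - 6)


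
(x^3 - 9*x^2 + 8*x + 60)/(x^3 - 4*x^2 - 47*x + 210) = (x + 2)/(x + 7)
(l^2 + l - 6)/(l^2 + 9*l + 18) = (l - 2)/(l + 6)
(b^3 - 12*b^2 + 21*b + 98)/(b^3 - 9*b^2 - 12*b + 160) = (b^3 - 12*b^2 + 21*b + 98)/(b^3 - 9*b^2 - 12*b + 160)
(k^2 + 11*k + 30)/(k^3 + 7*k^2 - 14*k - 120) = 1/(k - 4)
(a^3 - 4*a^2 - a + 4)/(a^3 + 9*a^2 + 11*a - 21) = (a^2 - 3*a - 4)/(a^2 + 10*a + 21)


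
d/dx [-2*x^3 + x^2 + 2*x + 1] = -6*x^2 + 2*x + 2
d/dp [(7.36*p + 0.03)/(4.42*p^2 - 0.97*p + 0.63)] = (-32.5312*p^2 - 0.2652*p + 4.6659)/(19.5364*p^4 - 8.5748*p^3 + 6.5101*p^2 - 1.2222*p + 0.3969)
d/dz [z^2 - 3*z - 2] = 2*z - 3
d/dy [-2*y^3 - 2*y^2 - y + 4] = -6*y^2 - 4*y - 1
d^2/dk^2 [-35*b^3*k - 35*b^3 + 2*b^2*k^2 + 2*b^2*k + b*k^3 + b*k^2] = 2*b*(2*b + 3*k + 1)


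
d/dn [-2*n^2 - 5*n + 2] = -4*n - 5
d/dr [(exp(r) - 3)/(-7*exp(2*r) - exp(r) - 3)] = ((exp(r) - 3)*(14*exp(r) + 1) - 7*exp(2*r) - exp(r) - 3)*exp(r)/(7*exp(2*r) + exp(r) + 3)^2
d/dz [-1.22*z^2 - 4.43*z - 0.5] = -2.44*z - 4.43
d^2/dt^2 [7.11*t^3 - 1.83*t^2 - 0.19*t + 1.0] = 42.66*t - 3.66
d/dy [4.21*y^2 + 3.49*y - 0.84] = 8.42*y + 3.49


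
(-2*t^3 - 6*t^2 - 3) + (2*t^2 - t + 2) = -2*t^3 - 4*t^2 - t - 1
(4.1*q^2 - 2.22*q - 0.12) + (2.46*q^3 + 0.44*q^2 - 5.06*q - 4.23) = 2.46*q^3 + 4.54*q^2 - 7.28*q - 4.35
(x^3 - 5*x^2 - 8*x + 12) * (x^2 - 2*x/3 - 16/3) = x^5 - 17*x^4/3 - 10*x^3 + 44*x^2 + 104*x/3 - 64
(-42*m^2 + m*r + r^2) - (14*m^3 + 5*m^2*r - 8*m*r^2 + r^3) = -14*m^3 - 5*m^2*r - 42*m^2 + 8*m*r^2 + m*r - r^3 + r^2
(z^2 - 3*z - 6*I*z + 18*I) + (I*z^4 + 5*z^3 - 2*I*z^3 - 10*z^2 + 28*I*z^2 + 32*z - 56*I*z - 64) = I*z^4 + 5*z^3 - 2*I*z^3 - 9*z^2 + 28*I*z^2 + 29*z - 62*I*z - 64 + 18*I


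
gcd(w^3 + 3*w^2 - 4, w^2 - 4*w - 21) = 1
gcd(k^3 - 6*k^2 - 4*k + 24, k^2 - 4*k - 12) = k^2 - 4*k - 12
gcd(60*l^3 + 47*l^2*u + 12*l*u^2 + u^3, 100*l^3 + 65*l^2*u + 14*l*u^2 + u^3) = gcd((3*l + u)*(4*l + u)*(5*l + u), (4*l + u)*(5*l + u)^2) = 20*l^2 + 9*l*u + u^2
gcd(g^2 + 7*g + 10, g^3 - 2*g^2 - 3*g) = 1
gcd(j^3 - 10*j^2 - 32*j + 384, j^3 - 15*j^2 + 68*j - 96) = j - 8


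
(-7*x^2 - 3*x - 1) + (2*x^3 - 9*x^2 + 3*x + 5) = 2*x^3 - 16*x^2 + 4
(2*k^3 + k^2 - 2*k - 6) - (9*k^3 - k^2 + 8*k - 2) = -7*k^3 + 2*k^2 - 10*k - 4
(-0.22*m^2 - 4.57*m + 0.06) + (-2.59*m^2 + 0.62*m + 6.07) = -2.81*m^2 - 3.95*m + 6.13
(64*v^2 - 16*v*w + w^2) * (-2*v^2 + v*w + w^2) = -128*v^4 + 96*v^3*w + 46*v^2*w^2 - 15*v*w^3 + w^4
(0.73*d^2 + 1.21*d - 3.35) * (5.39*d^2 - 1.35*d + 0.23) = 3.9347*d^4 + 5.5364*d^3 - 19.5221*d^2 + 4.8008*d - 0.7705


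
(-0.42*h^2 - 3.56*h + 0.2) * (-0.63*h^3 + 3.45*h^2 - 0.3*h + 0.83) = 0.2646*h^5 + 0.7938*h^4 - 12.282*h^3 + 1.4094*h^2 - 3.0148*h + 0.166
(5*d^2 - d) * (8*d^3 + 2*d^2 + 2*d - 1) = 40*d^5 + 2*d^4 + 8*d^3 - 7*d^2 + d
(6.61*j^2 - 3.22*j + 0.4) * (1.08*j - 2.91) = 7.1388*j^3 - 22.7127*j^2 + 9.8022*j - 1.164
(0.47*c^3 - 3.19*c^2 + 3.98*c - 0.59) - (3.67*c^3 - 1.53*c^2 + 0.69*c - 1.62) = -3.2*c^3 - 1.66*c^2 + 3.29*c + 1.03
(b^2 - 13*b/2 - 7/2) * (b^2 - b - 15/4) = b^4 - 15*b^3/2 - 3*b^2/4 + 223*b/8 + 105/8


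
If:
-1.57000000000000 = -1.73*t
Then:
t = 0.91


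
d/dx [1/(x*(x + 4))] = 2*(-x - 2)/(x^2*(x^2 + 8*x + 16))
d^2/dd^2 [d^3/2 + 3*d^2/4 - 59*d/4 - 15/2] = 3*d + 3/2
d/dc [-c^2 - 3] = -2*c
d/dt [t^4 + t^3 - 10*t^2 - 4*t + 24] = 4*t^3 + 3*t^2 - 20*t - 4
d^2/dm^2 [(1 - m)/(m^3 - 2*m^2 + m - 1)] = 2*(-(m - 1)*(3*m^2 - 4*m + 1)^2 + (3*m^2 - 4*m + (m - 1)*(3*m - 2) + 1)*(m^3 - 2*m^2 + m - 1))/(m^3 - 2*m^2 + m - 1)^3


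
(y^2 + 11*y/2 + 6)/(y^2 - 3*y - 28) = (y + 3/2)/(y - 7)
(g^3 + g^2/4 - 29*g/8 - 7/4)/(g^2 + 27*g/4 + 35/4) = (g^2 - 3*g/2 - 1)/(g + 5)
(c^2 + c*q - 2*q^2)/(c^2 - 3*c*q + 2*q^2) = (-c - 2*q)/(-c + 2*q)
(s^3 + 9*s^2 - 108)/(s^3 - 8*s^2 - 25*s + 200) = (s^3 + 9*s^2 - 108)/(s^3 - 8*s^2 - 25*s + 200)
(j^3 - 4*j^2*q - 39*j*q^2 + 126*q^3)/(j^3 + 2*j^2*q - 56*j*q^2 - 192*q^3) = (-j^2 + 10*j*q - 21*q^2)/(-j^2 + 4*j*q + 32*q^2)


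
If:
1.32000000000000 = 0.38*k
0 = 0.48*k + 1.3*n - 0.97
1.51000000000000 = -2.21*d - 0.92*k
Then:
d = -2.13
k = 3.47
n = -0.54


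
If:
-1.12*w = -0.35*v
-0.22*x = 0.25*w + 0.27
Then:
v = -2.816*x - 3.456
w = -0.88*x - 1.08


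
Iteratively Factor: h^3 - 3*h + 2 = (h - 1)*(h^2 + h - 2) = (h - 1)*(h + 2)*(h - 1)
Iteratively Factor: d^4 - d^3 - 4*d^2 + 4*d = (d - 2)*(d^3 + d^2 - 2*d) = (d - 2)*(d - 1)*(d^2 + 2*d) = (d - 2)*(d - 1)*(d + 2)*(d)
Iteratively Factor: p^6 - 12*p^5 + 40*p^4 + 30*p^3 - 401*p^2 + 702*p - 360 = (p - 1)*(p^5 - 11*p^4 + 29*p^3 + 59*p^2 - 342*p + 360) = (p - 5)*(p - 1)*(p^4 - 6*p^3 - p^2 + 54*p - 72) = (p - 5)*(p - 3)*(p - 1)*(p^3 - 3*p^2 - 10*p + 24) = (p - 5)*(p - 3)*(p - 2)*(p - 1)*(p^2 - p - 12) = (p - 5)*(p - 4)*(p - 3)*(p - 2)*(p - 1)*(p + 3)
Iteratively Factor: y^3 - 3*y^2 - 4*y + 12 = (y - 3)*(y^2 - 4) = (y - 3)*(y - 2)*(y + 2)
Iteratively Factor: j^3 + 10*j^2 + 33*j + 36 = (j + 3)*(j^2 + 7*j + 12) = (j + 3)*(j + 4)*(j + 3)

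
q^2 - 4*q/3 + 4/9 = (q - 2/3)^2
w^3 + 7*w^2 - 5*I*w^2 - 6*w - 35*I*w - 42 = (w + 7)*(w - 3*I)*(w - 2*I)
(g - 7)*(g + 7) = g^2 - 49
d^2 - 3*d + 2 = (d - 2)*(d - 1)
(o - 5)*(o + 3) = o^2 - 2*o - 15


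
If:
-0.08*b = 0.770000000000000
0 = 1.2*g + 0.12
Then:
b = -9.62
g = -0.10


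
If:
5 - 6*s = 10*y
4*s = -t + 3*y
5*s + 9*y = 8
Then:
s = -35/4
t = 209/4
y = 23/4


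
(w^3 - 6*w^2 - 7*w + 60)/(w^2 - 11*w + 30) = (w^2 - w - 12)/(w - 6)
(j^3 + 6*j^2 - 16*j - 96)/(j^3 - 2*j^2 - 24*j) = (j^2 + 2*j - 24)/(j*(j - 6))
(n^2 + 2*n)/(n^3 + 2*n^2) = 1/n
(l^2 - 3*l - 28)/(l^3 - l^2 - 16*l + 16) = (l - 7)/(l^2 - 5*l + 4)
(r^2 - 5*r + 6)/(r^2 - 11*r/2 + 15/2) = 2*(r - 2)/(2*r - 5)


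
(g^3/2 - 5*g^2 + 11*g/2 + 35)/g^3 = (g^3 - 10*g^2 + 11*g + 70)/(2*g^3)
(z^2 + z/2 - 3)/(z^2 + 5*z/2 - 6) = (z + 2)/(z + 4)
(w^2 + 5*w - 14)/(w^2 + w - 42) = (w - 2)/(w - 6)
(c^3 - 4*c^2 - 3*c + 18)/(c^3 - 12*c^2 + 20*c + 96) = (c^2 - 6*c + 9)/(c^2 - 14*c + 48)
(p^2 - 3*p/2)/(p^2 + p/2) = (2*p - 3)/(2*p + 1)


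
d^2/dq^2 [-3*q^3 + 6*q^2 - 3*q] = 12 - 18*q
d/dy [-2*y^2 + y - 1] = 1 - 4*y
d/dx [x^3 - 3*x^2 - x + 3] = 3*x^2 - 6*x - 1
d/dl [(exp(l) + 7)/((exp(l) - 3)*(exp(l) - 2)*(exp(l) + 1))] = (-2*exp(3*l) - 17*exp(2*l) + 56*exp(l) - 1)*exp(l)/(exp(6*l) - 8*exp(5*l) + 18*exp(4*l) + 4*exp(3*l) - 47*exp(2*l) + 12*exp(l) + 36)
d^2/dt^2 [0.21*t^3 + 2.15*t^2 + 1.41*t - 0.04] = 1.26*t + 4.3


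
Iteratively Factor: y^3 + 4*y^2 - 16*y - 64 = (y - 4)*(y^2 + 8*y + 16) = (y - 4)*(y + 4)*(y + 4)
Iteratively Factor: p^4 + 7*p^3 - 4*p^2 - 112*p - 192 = (p + 3)*(p^3 + 4*p^2 - 16*p - 64) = (p + 3)*(p + 4)*(p^2 - 16) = (p - 4)*(p + 3)*(p + 4)*(p + 4)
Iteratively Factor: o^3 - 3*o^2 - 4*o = (o - 4)*(o^2 + o) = o*(o - 4)*(o + 1)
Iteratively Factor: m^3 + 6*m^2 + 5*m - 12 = (m + 3)*(m^2 + 3*m - 4) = (m - 1)*(m + 3)*(m + 4)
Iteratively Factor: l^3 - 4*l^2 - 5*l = (l)*(l^2 - 4*l - 5) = l*(l - 5)*(l + 1)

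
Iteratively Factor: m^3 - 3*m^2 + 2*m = (m)*(m^2 - 3*m + 2) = m*(m - 1)*(m - 2)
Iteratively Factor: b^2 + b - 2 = (b - 1)*(b + 2)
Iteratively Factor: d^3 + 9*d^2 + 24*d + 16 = (d + 4)*(d^2 + 5*d + 4) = (d + 1)*(d + 4)*(d + 4)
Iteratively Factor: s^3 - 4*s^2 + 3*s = (s)*(s^2 - 4*s + 3) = s*(s - 1)*(s - 3)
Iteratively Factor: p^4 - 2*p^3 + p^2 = (p)*(p^3 - 2*p^2 + p) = p*(p - 1)*(p^2 - p) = p*(p - 1)^2*(p)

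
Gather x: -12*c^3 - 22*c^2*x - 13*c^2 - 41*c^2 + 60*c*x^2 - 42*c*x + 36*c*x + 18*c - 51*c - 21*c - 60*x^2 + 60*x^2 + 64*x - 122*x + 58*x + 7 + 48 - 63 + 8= -12*c^3 - 54*c^2 + 60*c*x^2 - 54*c + x*(-22*c^2 - 6*c)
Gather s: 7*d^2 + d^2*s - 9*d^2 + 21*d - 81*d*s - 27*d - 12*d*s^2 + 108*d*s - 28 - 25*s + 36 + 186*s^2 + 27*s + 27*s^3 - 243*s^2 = -2*d^2 - 6*d + 27*s^3 + s^2*(-12*d - 57) + s*(d^2 + 27*d + 2) + 8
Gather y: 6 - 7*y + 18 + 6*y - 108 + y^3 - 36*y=y^3 - 37*y - 84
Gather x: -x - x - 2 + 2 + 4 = 4 - 2*x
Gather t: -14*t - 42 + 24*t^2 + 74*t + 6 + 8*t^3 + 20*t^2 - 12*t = 8*t^3 + 44*t^2 + 48*t - 36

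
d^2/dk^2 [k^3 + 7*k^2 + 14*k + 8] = 6*k + 14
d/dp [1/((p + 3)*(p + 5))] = 2*(-p - 4)/(p^4 + 16*p^3 + 94*p^2 + 240*p + 225)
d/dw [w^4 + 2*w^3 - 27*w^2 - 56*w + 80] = 4*w^3 + 6*w^2 - 54*w - 56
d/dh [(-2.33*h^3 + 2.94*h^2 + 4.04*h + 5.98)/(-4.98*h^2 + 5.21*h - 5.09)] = (11.6034*h^4 - 24.2786*h^3 + 71.0157*h^2 + 29.6316*h - 51.7194)/(24.8004*h^4 - 51.8916*h^3 + 77.8405*h^2 - 53.0378*h + 25.9081)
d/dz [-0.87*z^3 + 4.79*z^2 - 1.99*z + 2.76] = -2.61*z^2 + 9.58*z - 1.99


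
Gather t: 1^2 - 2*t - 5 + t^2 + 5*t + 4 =t^2 + 3*t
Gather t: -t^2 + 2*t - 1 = -t^2 + 2*t - 1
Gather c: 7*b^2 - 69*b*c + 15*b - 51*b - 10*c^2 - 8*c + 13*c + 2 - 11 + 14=7*b^2 - 36*b - 10*c^2 + c*(5 - 69*b) + 5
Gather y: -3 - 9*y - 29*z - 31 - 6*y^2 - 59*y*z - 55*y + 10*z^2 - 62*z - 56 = -6*y^2 + y*(-59*z - 64) + 10*z^2 - 91*z - 90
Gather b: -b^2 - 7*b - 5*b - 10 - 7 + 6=-b^2 - 12*b - 11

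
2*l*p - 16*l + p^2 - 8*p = (2*l + p)*(p - 8)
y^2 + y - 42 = (y - 6)*(y + 7)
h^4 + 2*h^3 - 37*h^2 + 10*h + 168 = (h - 4)*(h - 3)*(h + 2)*(h + 7)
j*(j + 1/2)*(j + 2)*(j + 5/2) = j^4 + 5*j^3 + 29*j^2/4 + 5*j/2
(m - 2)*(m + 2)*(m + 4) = m^3 + 4*m^2 - 4*m - 16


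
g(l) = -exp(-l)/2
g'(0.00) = 0.50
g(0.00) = -0.50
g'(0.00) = 0.50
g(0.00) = -0.50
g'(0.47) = 0.31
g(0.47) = -0.31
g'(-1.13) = 1.55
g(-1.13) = -1.55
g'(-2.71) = 7.51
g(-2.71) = -7.51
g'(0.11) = 0.45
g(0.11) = -0.45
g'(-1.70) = 2.74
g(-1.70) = -2.74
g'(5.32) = 0.00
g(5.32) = -0.00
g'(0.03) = 0.49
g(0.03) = -0.49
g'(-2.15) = 4.29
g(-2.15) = -4.29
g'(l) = exp(-l)/2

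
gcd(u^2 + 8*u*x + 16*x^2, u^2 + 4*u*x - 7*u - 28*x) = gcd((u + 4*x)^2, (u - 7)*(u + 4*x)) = u + 4*x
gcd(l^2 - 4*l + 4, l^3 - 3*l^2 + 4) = l^2 - 4*l + 4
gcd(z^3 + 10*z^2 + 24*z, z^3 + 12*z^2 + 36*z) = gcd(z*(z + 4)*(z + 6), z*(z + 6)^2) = z^2 + 6*z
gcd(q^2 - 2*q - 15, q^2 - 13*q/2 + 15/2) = q - 5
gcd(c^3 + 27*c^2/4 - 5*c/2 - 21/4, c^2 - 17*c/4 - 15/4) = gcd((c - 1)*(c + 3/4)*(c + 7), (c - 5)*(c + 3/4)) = c + 3/4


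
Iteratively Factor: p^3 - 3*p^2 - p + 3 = (p - 3)*(p^2 - 1) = (p - 3)*(p - 1)*(p + 1)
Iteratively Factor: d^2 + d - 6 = (d - 2)*(d + 3)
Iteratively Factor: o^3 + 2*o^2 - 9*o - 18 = (o + 3)*(o^2 - o - 6) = (o + 2)*(o + 3)*(o - 3)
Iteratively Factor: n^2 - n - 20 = (n - 5)*(n + 4)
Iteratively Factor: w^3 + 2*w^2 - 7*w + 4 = (w + 4)*(w^2 - 2*w + 1) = (w - 1)*(w + 4)*(w - 1)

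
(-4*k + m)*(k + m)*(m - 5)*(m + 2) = -4*k^2*m^2 + 12*k^2*m + 40*k^2 - 3*k*m^3 + 9*k*m^2 + 30*k*m + m^4 - 3*m^3 - 10*m^2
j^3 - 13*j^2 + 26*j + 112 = (j - 8)*(j - 7)*(j + 2)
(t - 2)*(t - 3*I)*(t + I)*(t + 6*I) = t^4 - 2*t^3 + 4*I*t^3 + 15*t^2 - 8*I*t^2 - 30*t + 18*I*t - 36*I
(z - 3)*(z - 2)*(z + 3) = z^3 - 2*z^2 - 9*z + 18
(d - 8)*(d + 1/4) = d^2 - 31*d/4 - 2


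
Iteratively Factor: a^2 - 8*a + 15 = (a - 5)*(a - 3)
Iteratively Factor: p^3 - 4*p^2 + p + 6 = (p + 1)*(p^2 - 5*p + 6) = (p - 2)*(p + 1)*(p - 3)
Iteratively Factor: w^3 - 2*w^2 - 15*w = (w + 3)*(w^2 - 5*w) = w*(w + 3)*(w - 5)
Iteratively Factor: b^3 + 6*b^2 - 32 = (b + 4)*(b^2 + 2*b - 8) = (b + 4)^2*(b - 2)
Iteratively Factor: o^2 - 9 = (o + 3)*(o - 3)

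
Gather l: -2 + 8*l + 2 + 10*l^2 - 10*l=10*l^2 - 2*l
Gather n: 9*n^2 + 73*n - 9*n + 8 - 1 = 9*n^2 + 64*n + 7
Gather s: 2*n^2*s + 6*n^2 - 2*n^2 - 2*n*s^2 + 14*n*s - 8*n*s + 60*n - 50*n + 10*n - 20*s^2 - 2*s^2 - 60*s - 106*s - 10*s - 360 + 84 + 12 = 4*n^2 + 20*n + s^2*(-2*n - 22) + s*(2*n^2 + 6*n - 176) - 264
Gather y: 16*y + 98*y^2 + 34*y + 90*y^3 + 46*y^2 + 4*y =90*y^3 + 144*y^2 + 54*y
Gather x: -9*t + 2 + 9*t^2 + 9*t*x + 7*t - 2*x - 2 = 9*t^2 - 2*t + x*(9*t - 2)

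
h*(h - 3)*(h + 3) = h^3 - 9*h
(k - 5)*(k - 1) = k^2 - 6*k + 5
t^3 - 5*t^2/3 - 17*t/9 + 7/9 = (t - 7/3)*(t - 1/3)*(t + 1)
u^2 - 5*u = u*(u - 5)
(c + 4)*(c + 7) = c^2 + 11*c + 28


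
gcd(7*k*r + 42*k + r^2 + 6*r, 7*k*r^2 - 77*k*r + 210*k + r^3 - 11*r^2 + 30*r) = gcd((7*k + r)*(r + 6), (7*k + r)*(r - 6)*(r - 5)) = 7*k + r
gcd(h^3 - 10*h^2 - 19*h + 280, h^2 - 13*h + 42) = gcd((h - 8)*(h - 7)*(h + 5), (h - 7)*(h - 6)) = h - 7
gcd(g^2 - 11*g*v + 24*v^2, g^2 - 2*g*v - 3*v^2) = -g + 3*v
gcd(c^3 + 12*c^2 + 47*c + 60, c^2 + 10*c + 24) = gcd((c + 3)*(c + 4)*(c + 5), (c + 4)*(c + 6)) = c + 4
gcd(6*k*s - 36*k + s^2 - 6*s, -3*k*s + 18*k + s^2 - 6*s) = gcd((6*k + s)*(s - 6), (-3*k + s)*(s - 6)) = s - 6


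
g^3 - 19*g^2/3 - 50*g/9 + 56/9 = (g - 7)*(g - 2/3)*(g + 4/3)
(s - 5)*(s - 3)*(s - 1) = s^3 - 9*s^2 + 23*s - 15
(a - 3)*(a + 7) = a^2 + 4*a - 21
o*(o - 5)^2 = o^3 - 10*o^2 + 25*o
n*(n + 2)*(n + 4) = n^3 + 6*n^2 + 8*n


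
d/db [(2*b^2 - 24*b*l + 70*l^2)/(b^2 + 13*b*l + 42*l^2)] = 2*l*(25*b^2 + 14*b*l - 959*l^2)/(b^4 + 26*b^3*l + 253*b^2*l^2 + 1092*b*l^3 + 1764*l^4)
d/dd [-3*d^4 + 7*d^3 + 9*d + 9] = -12*d^3 + 21*d^2 + 9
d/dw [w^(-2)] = -2/w^3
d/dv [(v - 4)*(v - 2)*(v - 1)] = 3*v^2 - 14*v + 14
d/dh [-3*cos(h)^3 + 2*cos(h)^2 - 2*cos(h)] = (9*cos(h)^2 - 4*cos(h) + 2)*sin(h)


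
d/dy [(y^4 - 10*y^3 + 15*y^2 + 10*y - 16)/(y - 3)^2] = 2*(y^4 - 11*y^3 + 45*y^2 - 50*y + 1)/(y^3 - 9*y^2 + 27*y - 27)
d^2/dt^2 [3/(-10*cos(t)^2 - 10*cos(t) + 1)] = 30*(40*sin(t)^4 - 34*sin(t)^2 - 73*cos(t)/2 + 15*cos(3*t)/2 - 28)/(-10*sin(t)^2 + 10*cos(t) + 9)^3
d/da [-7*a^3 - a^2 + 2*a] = -21*a^2 - 2*a + 2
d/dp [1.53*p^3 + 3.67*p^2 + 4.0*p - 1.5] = 4.59*p^2 + 7.34*p + 4.0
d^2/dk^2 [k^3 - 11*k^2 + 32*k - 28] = 6*k - 22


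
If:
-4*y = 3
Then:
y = -3/4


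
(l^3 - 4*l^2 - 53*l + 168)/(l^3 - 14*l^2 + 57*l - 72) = (l + 7)/(l - 3)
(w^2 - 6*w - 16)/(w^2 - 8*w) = (w + 2)/w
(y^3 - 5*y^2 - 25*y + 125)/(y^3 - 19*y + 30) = (y^2 - 10*y + 25)/(y^2 - 5*y + 6)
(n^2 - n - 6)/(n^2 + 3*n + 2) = (n - 3)/(n + 1)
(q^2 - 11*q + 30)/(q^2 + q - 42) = (q - 5)/(q + 7)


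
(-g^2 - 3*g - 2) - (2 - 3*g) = -g^2 - 4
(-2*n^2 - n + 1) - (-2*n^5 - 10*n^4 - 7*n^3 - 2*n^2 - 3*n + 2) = 2*n^5 + 10*n^4 + 7*n^3 + 2*n - 1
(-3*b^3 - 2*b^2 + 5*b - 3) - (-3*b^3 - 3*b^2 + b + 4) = b^2 + 4*b - 7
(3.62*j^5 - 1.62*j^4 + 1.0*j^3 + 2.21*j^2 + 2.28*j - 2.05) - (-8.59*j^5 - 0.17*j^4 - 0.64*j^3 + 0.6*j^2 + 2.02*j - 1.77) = 12.21*j^5 - 1.45*j^4 + 1.64*j^3 + 1.61*j^2 + 0.26*j - 0.28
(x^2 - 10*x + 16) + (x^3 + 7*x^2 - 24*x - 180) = x^3 + 8*x^2 - 34*x - 164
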